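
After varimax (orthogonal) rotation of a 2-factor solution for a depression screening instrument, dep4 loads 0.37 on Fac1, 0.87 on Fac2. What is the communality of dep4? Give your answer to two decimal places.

h² = 0.37² + 0.87² = 0.1369 + 0.7569 = 0.8938

0.89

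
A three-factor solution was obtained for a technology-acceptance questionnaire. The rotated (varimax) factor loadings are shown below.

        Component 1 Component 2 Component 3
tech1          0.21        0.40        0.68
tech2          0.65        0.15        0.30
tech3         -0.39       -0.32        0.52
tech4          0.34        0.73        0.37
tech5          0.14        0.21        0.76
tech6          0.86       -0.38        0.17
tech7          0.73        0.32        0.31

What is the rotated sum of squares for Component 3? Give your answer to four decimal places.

1.6623

SS loadings for Component 3 = 0.68² + 0.30² + 0.52² + 0.37² + 0.76² + 0.17² + 0.31² = 0.4624 + 0.0900 + 0.2704 + 0.1369 + 0.5776 + 0.0289 + 0.0961 = 1.6623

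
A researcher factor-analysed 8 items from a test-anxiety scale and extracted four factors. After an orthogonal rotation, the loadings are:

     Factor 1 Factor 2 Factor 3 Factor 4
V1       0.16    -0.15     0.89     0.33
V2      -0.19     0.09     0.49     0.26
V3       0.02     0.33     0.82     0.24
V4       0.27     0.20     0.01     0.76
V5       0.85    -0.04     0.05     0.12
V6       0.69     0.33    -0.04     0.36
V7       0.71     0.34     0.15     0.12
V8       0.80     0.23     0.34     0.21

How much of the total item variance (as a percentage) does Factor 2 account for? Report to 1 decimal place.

5.7%

SS loadings for Factor 2 = (-0.15)² + 0.09² + 0.33² + 0.20² + (-0.04)² + 0.33² + 0.34² + 0.23² = 0.4585
With 8 standardized items, total variance = 8. Proportion = 0.4585/8 = 0.0573 → 5.73%.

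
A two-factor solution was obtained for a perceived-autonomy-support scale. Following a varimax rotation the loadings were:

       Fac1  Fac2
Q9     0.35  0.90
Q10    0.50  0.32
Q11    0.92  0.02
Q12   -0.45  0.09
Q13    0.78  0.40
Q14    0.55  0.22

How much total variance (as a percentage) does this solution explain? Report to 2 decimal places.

SS loadings by factor: 2.3323, 1.1293; total = 3.4616.
Total variance with 6 standardized items is 6, so the solution explains 3.4616/6 = 0.5769 = 57.69%.

57.69%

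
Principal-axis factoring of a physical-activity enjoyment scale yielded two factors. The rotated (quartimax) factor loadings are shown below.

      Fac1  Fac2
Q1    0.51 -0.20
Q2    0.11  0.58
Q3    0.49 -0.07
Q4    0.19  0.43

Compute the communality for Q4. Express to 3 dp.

0.221

h² = 0.19² + 0.43² = 0.0361 + 0.1849 = 0.2210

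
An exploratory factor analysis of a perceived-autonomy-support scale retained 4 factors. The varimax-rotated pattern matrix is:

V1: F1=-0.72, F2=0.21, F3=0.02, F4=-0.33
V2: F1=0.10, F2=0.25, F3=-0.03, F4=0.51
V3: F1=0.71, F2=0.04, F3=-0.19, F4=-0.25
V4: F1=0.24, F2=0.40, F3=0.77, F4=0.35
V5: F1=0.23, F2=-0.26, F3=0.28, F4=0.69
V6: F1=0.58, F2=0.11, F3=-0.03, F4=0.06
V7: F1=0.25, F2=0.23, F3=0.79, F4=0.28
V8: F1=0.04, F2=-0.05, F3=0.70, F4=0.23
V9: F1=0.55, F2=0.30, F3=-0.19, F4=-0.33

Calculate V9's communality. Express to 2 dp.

h² = 0.55² + 0.30² + (-0.19)² + (-0.33)² = 0.3025 + 0.0900 + 0.0361 + 0.1089 = 0.5375

0.54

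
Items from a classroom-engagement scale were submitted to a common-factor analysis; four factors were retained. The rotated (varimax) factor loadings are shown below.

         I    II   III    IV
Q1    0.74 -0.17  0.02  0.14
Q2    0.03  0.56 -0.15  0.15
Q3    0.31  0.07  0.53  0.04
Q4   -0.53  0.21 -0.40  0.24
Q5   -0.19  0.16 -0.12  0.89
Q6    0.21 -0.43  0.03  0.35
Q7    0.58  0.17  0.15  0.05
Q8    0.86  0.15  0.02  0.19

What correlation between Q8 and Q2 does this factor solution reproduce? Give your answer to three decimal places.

0.135

r̂ = Σ λ_i·λ_j across factors = (0.86)(0.03) + (0.15)(0.56) + (0.02)(-0.15) + (0.19)(0.15)
  = +0.0258 +0.0840 -0.0030 +0.0285 = 0.1353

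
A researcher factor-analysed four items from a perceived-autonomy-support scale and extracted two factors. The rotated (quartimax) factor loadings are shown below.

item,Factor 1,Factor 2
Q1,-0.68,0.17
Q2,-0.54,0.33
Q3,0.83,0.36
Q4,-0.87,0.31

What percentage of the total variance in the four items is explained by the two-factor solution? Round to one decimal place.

64.1%

Communalities: 0.4913, 0.4005, 0.8185, 0.8530; Σh² = 2.5633.
Total variance with 4 standardized items is 4, so the solution explains 2.5633/4 = 0.6408 = 64.08%.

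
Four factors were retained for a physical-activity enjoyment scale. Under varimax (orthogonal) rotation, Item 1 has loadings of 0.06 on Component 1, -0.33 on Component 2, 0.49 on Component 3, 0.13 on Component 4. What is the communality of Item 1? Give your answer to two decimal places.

0.37

h² = 0.06² + (-0.33)² + 0.49² + 0.13² = 0.0036 + 0.1089 + 0.2401 + 0.0169 = 0.3695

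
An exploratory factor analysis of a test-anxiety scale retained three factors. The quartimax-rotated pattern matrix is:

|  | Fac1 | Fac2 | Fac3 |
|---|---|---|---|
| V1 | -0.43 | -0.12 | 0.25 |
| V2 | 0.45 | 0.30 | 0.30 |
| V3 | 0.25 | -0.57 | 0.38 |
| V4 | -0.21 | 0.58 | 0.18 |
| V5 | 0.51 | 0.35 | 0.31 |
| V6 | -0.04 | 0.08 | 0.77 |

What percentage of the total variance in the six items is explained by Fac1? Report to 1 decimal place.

12.6%

SS loadings for Fac1 = (-0.43)² + 0.45² + 0.25² + (-0.21)² + 0.51² + (-0.04)² = 0.7557
With 6 standardized items, total variance = 6. Proportion = 0.7557/6 = 0.1260 → 12.60%.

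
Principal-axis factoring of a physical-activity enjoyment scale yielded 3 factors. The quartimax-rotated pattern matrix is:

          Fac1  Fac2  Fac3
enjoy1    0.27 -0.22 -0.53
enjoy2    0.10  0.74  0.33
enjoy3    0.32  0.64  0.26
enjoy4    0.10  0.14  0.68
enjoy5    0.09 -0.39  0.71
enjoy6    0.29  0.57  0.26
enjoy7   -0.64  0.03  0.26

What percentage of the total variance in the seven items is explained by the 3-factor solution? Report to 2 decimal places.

Communalities: 0.4022, 0.6665, 0.5796, 0.4920, 0.6643, 0.4766, 0.4781; Σh² = 3.7593.
Total variance with 7 standardized items is 7, so the solution explains 3.7593/7 = 0.5370 = 53.70%.

53.70%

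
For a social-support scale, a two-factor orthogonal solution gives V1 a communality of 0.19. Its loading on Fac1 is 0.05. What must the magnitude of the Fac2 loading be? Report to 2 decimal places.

Under orthogonal rotation h² = Σλ², so λ_Fac2² = h² − (0.0025) = 0.19 − 0.0025 = 0.1875.
|λ| = √0.1875 = 0.4330.

0.43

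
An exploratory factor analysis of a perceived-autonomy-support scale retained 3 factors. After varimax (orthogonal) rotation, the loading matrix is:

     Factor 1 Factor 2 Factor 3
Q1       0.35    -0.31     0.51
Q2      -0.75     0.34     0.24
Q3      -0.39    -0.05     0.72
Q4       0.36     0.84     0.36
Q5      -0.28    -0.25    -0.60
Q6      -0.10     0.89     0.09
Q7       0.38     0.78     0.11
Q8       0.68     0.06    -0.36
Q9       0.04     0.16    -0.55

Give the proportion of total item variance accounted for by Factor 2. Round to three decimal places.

0.268

SS loadings for Factor 2 = (-0.31)² + 0.34² + (-0.05)² + 0.84² + (-0.25)² + 0.89² + 0.78² + 0.06² + 0.16² = 2.4120
Proportion of variance = 2.4120 / 9 = 0.2680.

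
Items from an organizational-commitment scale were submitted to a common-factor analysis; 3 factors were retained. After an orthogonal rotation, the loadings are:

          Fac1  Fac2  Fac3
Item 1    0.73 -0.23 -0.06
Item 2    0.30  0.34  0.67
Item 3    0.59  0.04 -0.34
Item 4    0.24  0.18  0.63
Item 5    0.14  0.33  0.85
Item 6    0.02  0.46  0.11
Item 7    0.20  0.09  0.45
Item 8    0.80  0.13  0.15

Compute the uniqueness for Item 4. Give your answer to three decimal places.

h² = 0.24² + 0.18² + 0.63² = 0.0576 + 0.0324 + 0.3969 = 0.4869
Uniqueness u² = 1 − h² = 1 − 0.4869 = 0.5131

0.513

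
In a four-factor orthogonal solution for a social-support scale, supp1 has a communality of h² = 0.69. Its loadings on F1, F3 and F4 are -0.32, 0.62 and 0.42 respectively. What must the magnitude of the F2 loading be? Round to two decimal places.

0.16

Under orthogonal rotation h² = Σλ², so λ_F2² = h² − (0.6632) = 0.69 − 0.6632 = 0.0268.
|λ| = √0.0268 = 0.1637.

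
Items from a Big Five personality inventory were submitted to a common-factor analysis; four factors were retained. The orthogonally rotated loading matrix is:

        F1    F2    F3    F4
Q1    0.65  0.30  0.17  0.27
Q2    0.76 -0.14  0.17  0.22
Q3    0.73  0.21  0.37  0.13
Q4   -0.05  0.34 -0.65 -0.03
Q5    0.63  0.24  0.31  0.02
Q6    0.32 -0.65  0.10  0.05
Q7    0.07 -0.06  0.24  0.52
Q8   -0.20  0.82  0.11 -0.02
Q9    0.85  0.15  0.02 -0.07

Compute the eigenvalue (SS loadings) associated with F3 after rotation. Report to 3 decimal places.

SS loadings for F3 = 0.17² + 0.17² + 0.37² + (-0.65)² + 0.31² + 0.10² + 0.24² + 0.11² + 0.02² = 0.0289 + 0.0289 + 0.1369 + 0.4225 + 0.0961 + 0.0100 + 0.0576 + 0.0121 + 0.0004 = 0.7934

0.793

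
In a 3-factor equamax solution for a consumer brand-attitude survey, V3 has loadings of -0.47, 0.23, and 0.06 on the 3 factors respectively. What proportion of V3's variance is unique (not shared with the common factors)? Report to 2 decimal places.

h² = (-0.47)² + 0.23² + 0.06² = 0.2209 + 0.0529 + 0.0036 = 0.2774
Uniqueness u² = 1 − h² = 1 − 0.2774 = 0.7226

0.72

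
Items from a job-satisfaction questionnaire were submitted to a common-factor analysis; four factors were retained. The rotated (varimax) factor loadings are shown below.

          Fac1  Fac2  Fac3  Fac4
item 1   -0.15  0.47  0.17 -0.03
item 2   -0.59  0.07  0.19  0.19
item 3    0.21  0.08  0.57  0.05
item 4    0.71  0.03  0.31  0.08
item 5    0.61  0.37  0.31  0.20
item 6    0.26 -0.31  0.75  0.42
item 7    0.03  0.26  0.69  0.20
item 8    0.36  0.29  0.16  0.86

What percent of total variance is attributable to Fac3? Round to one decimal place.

SS loadings for Fac3 = 0.17² + 0.19² + 0.57² + 0.31² + 0.31² + 0.75² + 0.69² + 0.16² = 1.6463
With 8 standardized items, total variance = 8. Proportion = 1.6463/8 = 0.2058 → 20.58%.

20.6%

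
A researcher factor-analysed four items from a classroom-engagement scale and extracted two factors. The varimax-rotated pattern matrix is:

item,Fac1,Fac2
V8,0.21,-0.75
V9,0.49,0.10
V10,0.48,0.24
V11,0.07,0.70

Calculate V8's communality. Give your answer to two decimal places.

h² = 0.21² + (-0.75)² = 0.0441 + 0.5625 = 0.6066

0.61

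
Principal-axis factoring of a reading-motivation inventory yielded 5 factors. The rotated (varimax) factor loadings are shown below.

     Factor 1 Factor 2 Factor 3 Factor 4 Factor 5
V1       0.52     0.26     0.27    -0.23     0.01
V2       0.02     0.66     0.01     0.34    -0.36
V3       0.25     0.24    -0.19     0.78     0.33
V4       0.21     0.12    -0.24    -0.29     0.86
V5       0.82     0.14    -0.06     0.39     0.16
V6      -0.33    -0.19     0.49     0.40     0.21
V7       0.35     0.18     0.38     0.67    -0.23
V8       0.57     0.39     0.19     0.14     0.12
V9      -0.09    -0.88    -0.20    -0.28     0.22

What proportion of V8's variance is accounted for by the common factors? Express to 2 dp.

h² = 0.57² + 0.39² + 0.19² + 0.14² + 0.12² = 0.3249 + 0.1521 + 0.0361 + 0.0196 + 0.0144 = 0.5471

0.55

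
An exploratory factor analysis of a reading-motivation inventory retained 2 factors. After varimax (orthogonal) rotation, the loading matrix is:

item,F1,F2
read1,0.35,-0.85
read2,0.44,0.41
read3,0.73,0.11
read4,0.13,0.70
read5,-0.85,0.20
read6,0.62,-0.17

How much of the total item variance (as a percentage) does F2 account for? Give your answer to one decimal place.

SS loadings for F2 = (-0.85)² + 0.41² + 0.11² + 0.70² + 0.20² + (-0.17)² = 1.4616
With 6 standardized items, total variance = 6. Proportion = 1.4616/6 = 0.2436 → 24.36%.

24.4%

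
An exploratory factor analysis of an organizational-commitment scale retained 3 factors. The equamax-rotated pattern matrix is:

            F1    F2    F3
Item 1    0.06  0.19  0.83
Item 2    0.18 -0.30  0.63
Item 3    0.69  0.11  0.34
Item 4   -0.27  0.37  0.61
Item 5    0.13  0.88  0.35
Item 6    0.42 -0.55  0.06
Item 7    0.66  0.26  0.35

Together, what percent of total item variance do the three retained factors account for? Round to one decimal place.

Communalities: 0.7286, 0.5193, 0.6038, 0.5819, 0.9138, 0.4825, 0.6257; Σh² = 4.4556.
Total variance with 7 standardized items is 7, so the solution explains 4.4556/7 = 0.6365 = 63.65%.

63.7%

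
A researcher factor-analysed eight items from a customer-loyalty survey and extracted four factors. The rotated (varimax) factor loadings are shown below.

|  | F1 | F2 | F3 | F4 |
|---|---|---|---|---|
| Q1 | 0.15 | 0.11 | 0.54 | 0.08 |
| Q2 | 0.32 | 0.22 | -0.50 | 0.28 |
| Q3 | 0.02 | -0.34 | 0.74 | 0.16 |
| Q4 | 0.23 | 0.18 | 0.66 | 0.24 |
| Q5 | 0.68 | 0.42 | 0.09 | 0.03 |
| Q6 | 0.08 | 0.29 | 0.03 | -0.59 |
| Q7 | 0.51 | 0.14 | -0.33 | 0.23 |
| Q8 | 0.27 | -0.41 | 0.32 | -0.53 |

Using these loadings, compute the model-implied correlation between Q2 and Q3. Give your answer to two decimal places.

r̂ = Σ λ_i·λ_j across factors = (0.32)(0.02) + (0.22)(-0.34) + (-0.50)(0.74) + (0.28)(0.16)
  = +0.0064 -0.0748 -0.3700 +0.0448 = -0.3936

-0.39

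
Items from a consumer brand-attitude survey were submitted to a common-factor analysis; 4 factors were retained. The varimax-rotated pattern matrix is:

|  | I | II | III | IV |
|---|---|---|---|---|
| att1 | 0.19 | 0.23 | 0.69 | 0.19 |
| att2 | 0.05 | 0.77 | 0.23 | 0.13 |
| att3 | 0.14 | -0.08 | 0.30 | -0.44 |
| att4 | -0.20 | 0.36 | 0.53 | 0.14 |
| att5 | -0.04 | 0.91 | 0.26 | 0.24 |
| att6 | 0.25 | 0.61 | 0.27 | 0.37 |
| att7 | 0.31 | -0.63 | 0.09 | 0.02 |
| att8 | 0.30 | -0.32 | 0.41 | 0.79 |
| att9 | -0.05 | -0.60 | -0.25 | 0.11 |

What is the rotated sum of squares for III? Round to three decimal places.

SS loadings for III = 0.69² + 0.23² + 0.30² + 0.53² + 0.26² + 0.27² + 0.09² + 0.41² + (-0.25)² = 0.4761 + 0.0529 + 0.0900 + 0.2809 + 0.0676 + 0.0729 + 0.0081 + 0.1681 + 0.0625 = 1.2791

1.279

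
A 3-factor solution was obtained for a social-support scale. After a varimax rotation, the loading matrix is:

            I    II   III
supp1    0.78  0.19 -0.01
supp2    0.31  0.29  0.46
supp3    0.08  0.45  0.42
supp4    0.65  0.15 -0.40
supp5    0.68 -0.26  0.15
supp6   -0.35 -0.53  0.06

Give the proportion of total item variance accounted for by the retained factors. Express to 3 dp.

SS loadings by factor: 1.7183, 0.6937, 0.5742; total = 2.9862.
Total variance with 6 standardized items is 6, so the solution explains 2.9862/6 = 0.4977.

0.498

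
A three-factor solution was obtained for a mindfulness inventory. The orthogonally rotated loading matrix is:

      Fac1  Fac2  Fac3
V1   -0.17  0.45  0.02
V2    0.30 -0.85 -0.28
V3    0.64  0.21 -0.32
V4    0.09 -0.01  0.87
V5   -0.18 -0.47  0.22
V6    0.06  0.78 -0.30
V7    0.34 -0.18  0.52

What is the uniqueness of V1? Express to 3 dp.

h² = (-0.17)² + 0.45² + 0.02² = 0.0289 + 0.2025 + 0.0004 = 0.2318
Uniqueness u² = 1 − h² = 1 − 0.2318 = 0.7682

0.768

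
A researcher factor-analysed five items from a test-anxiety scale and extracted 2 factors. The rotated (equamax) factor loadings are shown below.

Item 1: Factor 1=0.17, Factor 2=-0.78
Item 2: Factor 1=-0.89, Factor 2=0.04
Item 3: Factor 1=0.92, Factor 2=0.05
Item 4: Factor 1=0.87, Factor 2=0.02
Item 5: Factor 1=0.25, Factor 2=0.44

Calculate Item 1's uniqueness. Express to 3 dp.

0.363

h² = 0.17² + (-0.78)² = 0.0289 + 0.6084 = 0.6373
Uniqueness u² = 1 − h² = 1 − 0.6373 = 0.3627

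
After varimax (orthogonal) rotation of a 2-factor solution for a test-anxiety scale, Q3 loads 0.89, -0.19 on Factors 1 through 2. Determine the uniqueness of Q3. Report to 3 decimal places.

0.172

h² = 0.89² + (-0.19)² = 0.7921 + 0.0361 = 0.8282
Uniqueness u² = 1 − h² = 1 − 0.8282 = 0.1718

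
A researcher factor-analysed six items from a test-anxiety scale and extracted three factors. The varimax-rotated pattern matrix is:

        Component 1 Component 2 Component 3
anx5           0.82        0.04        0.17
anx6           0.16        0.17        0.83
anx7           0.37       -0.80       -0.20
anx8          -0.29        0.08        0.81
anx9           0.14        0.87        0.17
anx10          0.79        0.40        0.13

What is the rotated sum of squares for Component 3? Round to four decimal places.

1.4597

SS loadings for Component 3 = 0.17² + 0.83² + (-0.20)² + 0.81² + 0.17² + 0.13² = 0.0289 + 0.6889 + 0.0400 + 0.6561 + 0.0289 + 0.0169 = 1.4597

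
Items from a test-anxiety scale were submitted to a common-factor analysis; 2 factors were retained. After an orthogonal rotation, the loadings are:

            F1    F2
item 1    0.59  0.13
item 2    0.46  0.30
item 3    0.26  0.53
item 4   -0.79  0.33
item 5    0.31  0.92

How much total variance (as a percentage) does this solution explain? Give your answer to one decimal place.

Communalities: 0.3650, 0.3016, 0.3485, 0.7330, 0.9425; Σh² = 2.6906.
Total variance with 5 standardized items is 5, so the solution explains 2.6906/5 = 0.5381 = 53.81%.

53.8%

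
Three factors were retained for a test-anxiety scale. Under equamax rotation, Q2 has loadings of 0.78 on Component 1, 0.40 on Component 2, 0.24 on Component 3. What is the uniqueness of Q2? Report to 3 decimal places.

h² = 0.78² + 0.40² + 0.24² = 0.6084 + 0.1600 + 0.0576 = 0.8260
Uniqueness u² = 1 − h² = 1 − 0.8260 = 0.1740

0.174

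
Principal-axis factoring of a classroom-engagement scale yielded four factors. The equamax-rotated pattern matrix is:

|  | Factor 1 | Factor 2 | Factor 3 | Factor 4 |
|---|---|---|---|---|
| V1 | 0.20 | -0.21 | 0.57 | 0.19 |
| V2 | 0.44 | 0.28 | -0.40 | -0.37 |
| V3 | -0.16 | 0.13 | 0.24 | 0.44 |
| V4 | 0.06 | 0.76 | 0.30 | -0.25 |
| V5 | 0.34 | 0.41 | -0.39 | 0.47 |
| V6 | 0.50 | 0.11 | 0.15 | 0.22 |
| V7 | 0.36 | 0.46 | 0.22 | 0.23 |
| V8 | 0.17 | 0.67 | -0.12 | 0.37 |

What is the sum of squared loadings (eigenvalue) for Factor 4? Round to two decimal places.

SS loadings for Factor 4 = 0.19² + (-0.37)² + 0.44² + (-0.25)² + 0.47² + 0.22² + 0.23² + 0.37² = 0.0361 + 0.1369 + 0.1936 + 0.0625 + 0.2209 + 0.0484 + 0.0529 + 0.1369 = 0.8882

0.89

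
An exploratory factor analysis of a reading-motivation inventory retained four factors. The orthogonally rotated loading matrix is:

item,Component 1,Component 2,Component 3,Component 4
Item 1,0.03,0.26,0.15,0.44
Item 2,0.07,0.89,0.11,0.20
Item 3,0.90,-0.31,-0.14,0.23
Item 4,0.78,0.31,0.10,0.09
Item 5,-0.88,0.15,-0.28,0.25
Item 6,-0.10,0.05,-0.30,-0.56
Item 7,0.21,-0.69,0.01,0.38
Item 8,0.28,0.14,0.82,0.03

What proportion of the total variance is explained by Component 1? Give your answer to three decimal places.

0.291

SS loadings for Component 1 = 0.03² + 0.07² + 0.90² + 0.78² + (-0.88)² + (-0.10)² + 0.21² + 0.28² = 2.3311
Proportion of variance = 2.3311 / 8 = 0.2914.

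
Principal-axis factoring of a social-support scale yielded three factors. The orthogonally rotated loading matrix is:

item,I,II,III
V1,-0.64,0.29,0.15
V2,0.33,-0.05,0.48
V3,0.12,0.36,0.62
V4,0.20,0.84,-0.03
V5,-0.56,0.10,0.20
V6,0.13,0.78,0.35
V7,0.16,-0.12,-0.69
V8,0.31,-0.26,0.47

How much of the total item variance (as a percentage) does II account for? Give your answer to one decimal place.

20.3%

SS loadings for II = 0.29² + (-0.05)² + 0.36² + 0.84² + 0.10² + 0.78² + (-0.12)² + (-0.26)² = 1.6222
With 8 standardized items, total variance = 8. Proportion = 1.6222/8 = 0.2028 → 20.28%.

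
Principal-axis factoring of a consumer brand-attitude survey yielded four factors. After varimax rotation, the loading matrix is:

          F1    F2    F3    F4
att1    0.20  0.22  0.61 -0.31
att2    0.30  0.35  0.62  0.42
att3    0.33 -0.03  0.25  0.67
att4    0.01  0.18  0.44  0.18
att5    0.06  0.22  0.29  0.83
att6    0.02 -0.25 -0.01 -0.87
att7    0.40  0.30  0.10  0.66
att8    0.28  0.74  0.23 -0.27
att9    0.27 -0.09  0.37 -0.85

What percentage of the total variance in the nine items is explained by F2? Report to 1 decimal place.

SS loadings for F2 = 0.22² + 0.35² + (-0.03)² + 0.18² + 0.22² + (-0.25)² + 0.30² + 0.74² + (-0.09)² = 0.9608
With 9 standardized items, total variance = 9. Proportion = 0.9608/9 = 0.1068 → 10.68%.

10.7%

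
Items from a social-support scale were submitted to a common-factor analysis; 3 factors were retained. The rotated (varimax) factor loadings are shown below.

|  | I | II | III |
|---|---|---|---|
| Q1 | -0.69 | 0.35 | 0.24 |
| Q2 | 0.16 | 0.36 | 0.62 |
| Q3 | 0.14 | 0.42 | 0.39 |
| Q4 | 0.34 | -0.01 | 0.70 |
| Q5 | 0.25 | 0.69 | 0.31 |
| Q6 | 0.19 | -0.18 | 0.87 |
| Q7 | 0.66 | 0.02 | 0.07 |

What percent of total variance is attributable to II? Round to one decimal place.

13.4%

SS loadings for II = 0.35² + 0.36² + 0.42² + (-0.01)² + 0.69² + (-0.18)² + 0.02² = 0.9375
With 7 standardized items, total variance = 7. Proportion = 0.9375/7 = 0.1339 → 13.39%.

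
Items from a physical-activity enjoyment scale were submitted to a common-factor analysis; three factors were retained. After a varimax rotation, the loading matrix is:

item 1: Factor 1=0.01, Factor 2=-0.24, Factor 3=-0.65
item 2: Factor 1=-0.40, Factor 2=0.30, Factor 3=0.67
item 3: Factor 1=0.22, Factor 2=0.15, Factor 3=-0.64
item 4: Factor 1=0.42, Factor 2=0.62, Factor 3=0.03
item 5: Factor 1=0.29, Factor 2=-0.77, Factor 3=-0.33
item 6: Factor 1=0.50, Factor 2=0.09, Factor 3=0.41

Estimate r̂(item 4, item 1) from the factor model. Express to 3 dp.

r̂ = Σ λ_i·λ_j across factors = (0.42)(0.01) + (0.62)(-0.24) + (0.03)(-0.65)
  = +0.0042 -0.1488 -0.0195 = -0.1641

-0.164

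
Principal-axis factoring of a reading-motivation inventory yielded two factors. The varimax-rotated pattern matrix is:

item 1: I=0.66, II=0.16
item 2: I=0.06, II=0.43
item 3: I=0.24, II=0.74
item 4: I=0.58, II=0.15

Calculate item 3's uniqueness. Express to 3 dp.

h² = 0.24² + 0.74² = 0.0576 + 0.5476 = 0.6052
Uniqueness u² = 1 − h² = 1 − 0.6052 = 0.3948

0.395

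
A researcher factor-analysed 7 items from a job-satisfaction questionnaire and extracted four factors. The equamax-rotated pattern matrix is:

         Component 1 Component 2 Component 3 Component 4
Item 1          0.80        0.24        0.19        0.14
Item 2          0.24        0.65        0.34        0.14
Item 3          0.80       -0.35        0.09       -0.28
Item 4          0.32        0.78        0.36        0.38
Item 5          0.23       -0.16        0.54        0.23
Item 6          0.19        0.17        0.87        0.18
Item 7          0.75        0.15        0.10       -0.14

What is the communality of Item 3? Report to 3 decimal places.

h² = 0.80² + (-0.35)² + 0.09² + (-0.28)² = 0.6400 + 0.1225 + 0.0081 + 0.0784 = 0.8490

0.849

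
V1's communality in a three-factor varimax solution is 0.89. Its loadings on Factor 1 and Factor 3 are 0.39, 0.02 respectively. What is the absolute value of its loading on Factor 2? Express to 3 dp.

Under orthogonal rotation h² = Σλ², so λ_Factor 2² = h² − (0.1525) = 0.89 − 0.1525 = 0.7375.
|λ| = √0.7375 = 0.8588.

0.859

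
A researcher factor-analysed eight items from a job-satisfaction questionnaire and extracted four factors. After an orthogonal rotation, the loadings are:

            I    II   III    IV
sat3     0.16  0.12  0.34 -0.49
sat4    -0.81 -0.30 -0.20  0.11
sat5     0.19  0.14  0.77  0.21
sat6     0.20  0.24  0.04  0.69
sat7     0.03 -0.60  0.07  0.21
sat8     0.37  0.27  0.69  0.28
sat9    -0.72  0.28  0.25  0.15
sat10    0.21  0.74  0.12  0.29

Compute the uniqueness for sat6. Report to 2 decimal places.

h² = 0.20² + 0.24² + 0.04² + 0.69² = 0.0400 + 0.0576 + 0.0016 + 0.4761 = 0.5753
Uniqueness u² = 1 − h² = 1 − 0.5753 = 0.4247

0.42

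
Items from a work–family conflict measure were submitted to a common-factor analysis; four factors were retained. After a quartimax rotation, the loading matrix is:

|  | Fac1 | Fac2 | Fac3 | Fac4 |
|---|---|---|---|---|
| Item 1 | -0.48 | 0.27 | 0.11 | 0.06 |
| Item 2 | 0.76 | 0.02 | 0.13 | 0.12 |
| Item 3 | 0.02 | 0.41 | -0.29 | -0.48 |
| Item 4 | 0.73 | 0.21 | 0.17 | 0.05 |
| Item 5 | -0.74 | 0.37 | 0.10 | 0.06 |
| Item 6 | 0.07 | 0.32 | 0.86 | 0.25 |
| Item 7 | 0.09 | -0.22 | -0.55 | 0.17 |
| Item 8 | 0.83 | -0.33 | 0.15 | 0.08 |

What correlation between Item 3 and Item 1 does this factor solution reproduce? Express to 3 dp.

0.040

r̂ = Σ λ_i·λ_j across factors = (0.02)(-0.48) + (0.41)(0.27) + (-0.29)(0.11) + (-0.48)(0.06)
  = -0.0096 +0.1107 -0.0319 -0.0288 = 0.0404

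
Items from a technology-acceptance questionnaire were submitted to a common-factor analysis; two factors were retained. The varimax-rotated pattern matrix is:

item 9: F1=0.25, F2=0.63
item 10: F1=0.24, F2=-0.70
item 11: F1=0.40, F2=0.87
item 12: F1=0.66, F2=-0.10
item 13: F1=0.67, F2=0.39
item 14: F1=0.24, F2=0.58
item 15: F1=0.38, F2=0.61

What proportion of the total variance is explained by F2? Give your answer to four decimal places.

0.3592

SS loadings for F2 = 0.63² + (-0.70)² + 0.87² + (-0.10)² + 0.39² + 0.58² + 0.61² = 2.5144
Proportion of variance = 2.5144 / 7 = 0.3592.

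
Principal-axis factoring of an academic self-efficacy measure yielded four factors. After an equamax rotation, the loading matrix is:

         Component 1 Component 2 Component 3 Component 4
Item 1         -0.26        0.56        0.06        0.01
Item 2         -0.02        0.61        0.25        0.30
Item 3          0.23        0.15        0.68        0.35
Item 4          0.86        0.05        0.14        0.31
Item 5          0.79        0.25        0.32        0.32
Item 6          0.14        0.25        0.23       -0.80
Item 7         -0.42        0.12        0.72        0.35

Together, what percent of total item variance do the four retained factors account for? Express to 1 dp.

70.4%

SS loadings by factor: 1.6806, 0.8501, 1.2218, 1.1736; total = 4.9261.
Total variance with 7 standardized items is 7, so the solution explains 4.9261/7 = 0.7037 = 70.37%.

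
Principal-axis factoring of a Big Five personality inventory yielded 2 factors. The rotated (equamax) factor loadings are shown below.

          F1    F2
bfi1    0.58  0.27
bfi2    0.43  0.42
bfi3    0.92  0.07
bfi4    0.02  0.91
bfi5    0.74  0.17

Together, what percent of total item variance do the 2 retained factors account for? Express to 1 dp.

Communalities: 0.4093, 0.3613, 0.8513, 0.8285, 0.5765; Σh² = 3.0269.
Total variance with 5 standardized items is 5, so the solution explains 3.0269/5 = 0.6054 = 60.54%.

60.5%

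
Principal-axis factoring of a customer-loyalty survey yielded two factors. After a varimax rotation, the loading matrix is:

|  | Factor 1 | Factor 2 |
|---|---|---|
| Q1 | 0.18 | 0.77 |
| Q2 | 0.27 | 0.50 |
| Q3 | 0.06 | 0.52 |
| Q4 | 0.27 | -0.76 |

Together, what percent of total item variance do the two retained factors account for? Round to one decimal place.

46.8%

Communalities: 0.6253, 0.3229, 0.2740, 0.6505; Σh² = 1.8727.
Total variance with 4 standardized items is 4, so the solution explains 1.8727/4 = 0.4682 = 46.82%.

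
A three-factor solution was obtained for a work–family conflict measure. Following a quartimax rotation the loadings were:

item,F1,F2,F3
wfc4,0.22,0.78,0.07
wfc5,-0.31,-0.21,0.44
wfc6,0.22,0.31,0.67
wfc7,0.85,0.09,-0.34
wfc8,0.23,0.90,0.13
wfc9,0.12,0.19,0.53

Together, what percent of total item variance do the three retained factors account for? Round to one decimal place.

60.8%

SS loadings by factor: 0.9827, 1.6028, 1.0608; total = 3.6463.
Total variance with 6 standardized items is 6, so the solution explains 3.6463/6 = 0.6077 = 60.77%.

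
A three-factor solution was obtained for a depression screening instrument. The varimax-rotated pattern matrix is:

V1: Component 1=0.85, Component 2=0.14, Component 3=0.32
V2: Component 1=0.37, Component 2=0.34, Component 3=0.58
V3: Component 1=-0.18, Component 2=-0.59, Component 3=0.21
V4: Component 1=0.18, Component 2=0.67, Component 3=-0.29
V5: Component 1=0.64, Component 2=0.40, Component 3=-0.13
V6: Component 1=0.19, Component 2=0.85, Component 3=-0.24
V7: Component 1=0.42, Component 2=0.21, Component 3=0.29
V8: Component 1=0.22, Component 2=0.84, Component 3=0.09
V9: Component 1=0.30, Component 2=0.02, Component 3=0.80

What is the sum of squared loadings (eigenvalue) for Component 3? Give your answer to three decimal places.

1.374

SS loadings for Component 3 = 0.32² + 0.58² + 0.21² + (-0.29)² + (-0.13)² + (-0.24)² + 0.29² + 0.09² + 0.80² = 0.1024 + 0.3364 + 0.0441 + 0.0841 + 0.0169 + 0.0576 + 0.0841 + 0.0081 + 0.6400 = 1.3737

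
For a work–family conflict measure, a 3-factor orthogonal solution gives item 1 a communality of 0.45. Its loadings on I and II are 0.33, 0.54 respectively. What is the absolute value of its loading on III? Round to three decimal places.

0.222

Under orthogonal rotation h² = Σλ², so λ_III² = h² − (0.4005) = 0.45 − 0.4005 = 0.0495.
|λ| = √0.0495 = 0.2225.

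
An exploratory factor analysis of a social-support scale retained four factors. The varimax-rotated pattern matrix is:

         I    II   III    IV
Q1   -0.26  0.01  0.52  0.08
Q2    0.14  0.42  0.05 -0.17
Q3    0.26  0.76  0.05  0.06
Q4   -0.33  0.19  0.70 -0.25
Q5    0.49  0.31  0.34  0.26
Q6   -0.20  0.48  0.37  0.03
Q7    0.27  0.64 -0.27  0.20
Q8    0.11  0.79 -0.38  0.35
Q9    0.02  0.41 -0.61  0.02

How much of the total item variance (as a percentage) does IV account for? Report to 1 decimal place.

SS loadings for IV = 0.08² + (-0.17)² + 0.06² + (-0.25)² + 0.26² + 0.03² + 0.20² + 0.35² + 0.02² = 0.3328
With 9 standardized items, total variance = 9. Proportion = 0.3328/9 = 0.0370 → 3.70%.

3.7%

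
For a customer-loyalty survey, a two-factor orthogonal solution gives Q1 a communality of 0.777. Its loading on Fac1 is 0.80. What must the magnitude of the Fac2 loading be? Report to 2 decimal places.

Under orthogonal rotation h² = Σλ², so λ_Fac2² = h² − (0.6400) = 0.777 − 0.6400 = 0.1370.
|λ| = √0.1370 = 0.3701.

0.37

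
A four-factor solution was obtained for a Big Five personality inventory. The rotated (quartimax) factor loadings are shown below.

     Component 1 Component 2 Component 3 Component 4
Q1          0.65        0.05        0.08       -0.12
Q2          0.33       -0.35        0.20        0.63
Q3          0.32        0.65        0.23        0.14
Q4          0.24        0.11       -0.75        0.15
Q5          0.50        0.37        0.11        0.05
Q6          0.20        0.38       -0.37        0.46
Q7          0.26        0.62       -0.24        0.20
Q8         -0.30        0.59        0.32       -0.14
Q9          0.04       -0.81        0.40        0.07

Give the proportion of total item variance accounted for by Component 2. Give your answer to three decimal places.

SS loadings for Component 2 = 0.05² + (-0.35)² + 0.65² + 0.11² + 0.37² + 0.38² + 0.62² + 0.59² + (-0.81)² = 2.2295
Proportion of variance = 2.2295 / 9 = 0.2477.

0.248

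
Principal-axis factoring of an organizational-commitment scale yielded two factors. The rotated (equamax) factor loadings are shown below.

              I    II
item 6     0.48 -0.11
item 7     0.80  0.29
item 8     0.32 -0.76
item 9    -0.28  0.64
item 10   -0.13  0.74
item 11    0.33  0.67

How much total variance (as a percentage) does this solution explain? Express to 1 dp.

Communalities: 0.2425, 0.7241, 0.6800, 0.4880, 0.5645, 0.5578; Σh² = 3.2569.
Total variance with 6 standardized items is 6, so the solution explains 3.2569/6 = 0.5428 = 54.28%.

54.3%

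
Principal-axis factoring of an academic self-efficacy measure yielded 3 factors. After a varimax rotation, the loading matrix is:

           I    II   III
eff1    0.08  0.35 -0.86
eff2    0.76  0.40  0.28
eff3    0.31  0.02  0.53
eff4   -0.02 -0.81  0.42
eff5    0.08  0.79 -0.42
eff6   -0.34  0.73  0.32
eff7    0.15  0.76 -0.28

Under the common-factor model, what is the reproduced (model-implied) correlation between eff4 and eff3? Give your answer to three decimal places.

0.200

r̂ = Σ λ_i·λ_j across factors = (-0.02)(0.31) + (-0.81)(0.02) + (0.42)(0.53)
  = -0.0062 -0.0162 +0.2226 = 0.2002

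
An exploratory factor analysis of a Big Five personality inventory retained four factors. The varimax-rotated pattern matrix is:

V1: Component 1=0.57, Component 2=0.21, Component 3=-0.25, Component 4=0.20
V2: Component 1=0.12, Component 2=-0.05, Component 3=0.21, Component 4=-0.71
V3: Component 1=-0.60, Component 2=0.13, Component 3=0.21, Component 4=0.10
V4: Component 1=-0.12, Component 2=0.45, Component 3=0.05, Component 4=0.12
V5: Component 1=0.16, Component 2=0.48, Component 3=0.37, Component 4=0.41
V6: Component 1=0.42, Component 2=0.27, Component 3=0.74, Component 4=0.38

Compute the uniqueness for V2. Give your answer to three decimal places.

h² = 0.12² + (-0.05)² + 0.21² + (-0.71)² = 0.0144 + 0.0025 + 0.0441 + 0.5041 = 0.5651
Uniqueness u² = 1 − h² = 1 − 0.5651 = 0.4349

0.435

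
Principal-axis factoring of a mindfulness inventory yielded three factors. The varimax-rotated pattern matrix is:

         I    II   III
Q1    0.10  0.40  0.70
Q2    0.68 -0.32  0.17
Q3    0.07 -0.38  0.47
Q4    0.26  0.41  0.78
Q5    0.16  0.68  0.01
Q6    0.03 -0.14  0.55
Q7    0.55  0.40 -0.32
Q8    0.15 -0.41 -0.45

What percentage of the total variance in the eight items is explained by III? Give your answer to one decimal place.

24.4%

SS loadings for III = 0.70² + 0.17² + 0.47² + 0.78² + 0.01² + 0.55² + (-0.32)² + (-0.45)² = 1.9557
With 8 standardized items, total variance = 8. Proportion = 1.9557/8 = 0.2445 → 24.45%.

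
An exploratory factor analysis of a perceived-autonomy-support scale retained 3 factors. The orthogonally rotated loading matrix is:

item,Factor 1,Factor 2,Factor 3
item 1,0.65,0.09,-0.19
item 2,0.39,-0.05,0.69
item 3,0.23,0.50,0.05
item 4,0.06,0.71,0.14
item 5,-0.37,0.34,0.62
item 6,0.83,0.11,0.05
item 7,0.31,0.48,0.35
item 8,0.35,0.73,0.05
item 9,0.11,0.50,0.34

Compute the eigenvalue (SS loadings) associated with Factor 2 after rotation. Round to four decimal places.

SS loadings for Factor 2 = 0.09² + (-0.05)² + 0.50² + 0.71² + 0.34² + 0.11² + 0.48² + 0.73² + 0.50² = 0.0081 + 0.0025 + 0.2500 + 0.5041 + 0.1156 + 0.0121 + 0.2304 + 0.5329 + 0.2500 = 1.9057

1.9057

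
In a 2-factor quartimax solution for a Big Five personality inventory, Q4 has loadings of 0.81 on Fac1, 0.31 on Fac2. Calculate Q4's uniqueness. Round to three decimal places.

h² = 0.81² + 0.31² = 0.6561 + 0.0961 = 0.7522
Uniqueness u² = 1 − h² = 1 − 0.7522 = 0.2478

0.248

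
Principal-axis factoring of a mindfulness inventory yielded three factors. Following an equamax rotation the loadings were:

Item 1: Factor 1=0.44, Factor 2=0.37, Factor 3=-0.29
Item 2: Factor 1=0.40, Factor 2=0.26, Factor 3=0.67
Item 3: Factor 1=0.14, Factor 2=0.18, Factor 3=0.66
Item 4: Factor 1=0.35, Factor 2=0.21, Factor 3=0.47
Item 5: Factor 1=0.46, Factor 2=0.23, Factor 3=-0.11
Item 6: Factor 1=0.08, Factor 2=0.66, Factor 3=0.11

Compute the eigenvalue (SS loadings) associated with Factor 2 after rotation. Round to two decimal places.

SS loadings for Factor 2 = 0.37² + 0.26² + 0.18² + 0.21² + 0.23² + 0.66² = 0.1369 + 0.0676 + 0.0324 + 0.0441 + 0.0529 + 0.4356 = 0.7695

0.77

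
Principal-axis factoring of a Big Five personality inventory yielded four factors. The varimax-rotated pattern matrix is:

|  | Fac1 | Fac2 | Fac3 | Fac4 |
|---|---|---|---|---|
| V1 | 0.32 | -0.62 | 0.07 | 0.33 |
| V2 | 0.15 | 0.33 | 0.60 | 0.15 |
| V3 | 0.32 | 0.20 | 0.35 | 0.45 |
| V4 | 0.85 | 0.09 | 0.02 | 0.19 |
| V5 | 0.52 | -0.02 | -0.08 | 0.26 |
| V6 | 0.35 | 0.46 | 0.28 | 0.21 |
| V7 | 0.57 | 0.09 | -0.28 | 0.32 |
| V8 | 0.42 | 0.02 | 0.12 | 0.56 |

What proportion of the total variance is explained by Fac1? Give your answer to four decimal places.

SS loadings for Fac1 = 0.32² + 0.15² + 0.32² + 0.85² + 0.52² + 0.35² + 0.57² + 0.42² = 1.8440
Proportion of variance = 1.8440 / 8 = 0.2305.

0.2305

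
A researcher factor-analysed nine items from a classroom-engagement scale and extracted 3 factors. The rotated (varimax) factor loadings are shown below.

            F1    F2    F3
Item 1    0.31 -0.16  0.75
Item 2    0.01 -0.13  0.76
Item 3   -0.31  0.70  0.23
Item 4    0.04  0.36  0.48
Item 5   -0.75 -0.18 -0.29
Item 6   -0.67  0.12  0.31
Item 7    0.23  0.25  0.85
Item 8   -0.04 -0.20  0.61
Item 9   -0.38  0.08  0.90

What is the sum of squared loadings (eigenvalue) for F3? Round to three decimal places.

3.508

SS loadings for F3 = 0.75² + 0.76² + 0.23² + 0.48² + (-0.29)² + 0.31² + 0.85² + 0.61² + 0.90² = 0.5625 + 0.5776 + 0.0529 + 0.2304 + 0.0841 + 0.0961 + 0.7225 + 0.3721 + 0.8100 = 3.5082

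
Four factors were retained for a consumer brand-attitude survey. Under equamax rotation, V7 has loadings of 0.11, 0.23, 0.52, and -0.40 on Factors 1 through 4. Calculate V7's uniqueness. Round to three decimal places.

h² = 0.11² + 0.23² + 0.52² + (-0.40)² = 0.0121 + 0.0529 + 0.2704 + 0.1600 = 0.4954
Uniqueness u² = 1 − h² = 1 − 0.4954 = 0.5046

0.505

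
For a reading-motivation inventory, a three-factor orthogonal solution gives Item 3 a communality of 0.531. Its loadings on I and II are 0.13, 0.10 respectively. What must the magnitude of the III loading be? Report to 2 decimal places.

0.71

Under orthogonal rotation h² = Σλ², so λ_III² = h² − (0.0269) = 0.531 − 0.0269 = 0.5041.
|λ| = √0.5041 = 0.7100.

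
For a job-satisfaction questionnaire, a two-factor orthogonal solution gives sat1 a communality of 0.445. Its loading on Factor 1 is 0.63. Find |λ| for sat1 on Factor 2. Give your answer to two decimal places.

0.22

Under orthogonal rotation h² = Σλ², so λ_Factor 2² = h² − (0.3969) = 0.445 − 0.3969 = 0.0481.
|λ| = √0.0481 = 0.2193.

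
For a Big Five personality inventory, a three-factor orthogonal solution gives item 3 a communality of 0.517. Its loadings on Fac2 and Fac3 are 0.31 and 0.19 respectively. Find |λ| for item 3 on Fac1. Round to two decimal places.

Under orthogonal rotation h² = Σλ², so λ_Fac1² = h² − (0.1322) = 0.517 − 0.1322 = 0.3848.
|λ| = √0.3848 = 0.6203.

0.62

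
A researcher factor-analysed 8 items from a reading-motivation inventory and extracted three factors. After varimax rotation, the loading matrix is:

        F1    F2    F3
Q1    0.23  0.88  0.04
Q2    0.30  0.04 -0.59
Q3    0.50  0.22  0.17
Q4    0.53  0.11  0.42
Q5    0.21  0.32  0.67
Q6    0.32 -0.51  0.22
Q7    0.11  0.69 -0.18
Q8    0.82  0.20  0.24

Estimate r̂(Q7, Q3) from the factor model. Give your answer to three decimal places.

r̂ = Σ λ_i·λ_j across factors = (0.11)(0.50) + (0.69)(0.22) + (-0.18)(0.17)
  = +0.0550 +0.1518 -0.0306 = 0.1762

0.176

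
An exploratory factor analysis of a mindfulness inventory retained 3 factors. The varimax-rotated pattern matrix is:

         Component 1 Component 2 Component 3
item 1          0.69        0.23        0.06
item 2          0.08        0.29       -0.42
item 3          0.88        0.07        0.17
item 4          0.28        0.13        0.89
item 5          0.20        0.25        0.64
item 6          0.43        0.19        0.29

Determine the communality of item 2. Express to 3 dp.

0.267

h² = 0.08² + 0.29² + (-0.42)² = 0.0064 + 0.0841 + 0.1764 = 0.2669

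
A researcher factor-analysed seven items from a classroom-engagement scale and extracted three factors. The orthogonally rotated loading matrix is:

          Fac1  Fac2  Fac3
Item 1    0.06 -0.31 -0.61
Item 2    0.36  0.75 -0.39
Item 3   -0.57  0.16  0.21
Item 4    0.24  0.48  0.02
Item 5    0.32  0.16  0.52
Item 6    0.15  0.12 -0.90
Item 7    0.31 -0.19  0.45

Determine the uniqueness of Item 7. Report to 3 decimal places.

0.665

h² = 0.31² + (-0.19)² + 0.45² = 0.0961 + 0.0361 + 0.2025 = 0.3347
Uniqueness u² = 1 − h² = 1 − 0.3347 = 0.6653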